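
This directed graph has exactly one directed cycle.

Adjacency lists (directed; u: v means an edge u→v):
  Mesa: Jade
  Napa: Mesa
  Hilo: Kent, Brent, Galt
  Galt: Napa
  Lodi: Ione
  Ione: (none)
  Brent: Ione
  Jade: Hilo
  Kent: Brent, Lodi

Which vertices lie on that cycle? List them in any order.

Galt, Hilo, Jade, Mesa, Napa

DFS with gray/black marking from Jade:
Jade gray
  Hilo gray
    Kent gray
      Brent gray
        Ione gray
        Ione black
      Brent black
      Lodi gray
        Lodi→Ione: Ione black — skip
      Lodi black
    Kent black
    Hilo→Brent: Brent black — skip
    Galt gray
      Napa gray
        Mesa gray
          Mesa→Jade: Jade is gray → back edge
Back edge closes the cycle Jade → Hilo → Galt → Napa → Mesa → Jade; its vertices are {Galt, Hilo, Jade, Mesa, Napa}.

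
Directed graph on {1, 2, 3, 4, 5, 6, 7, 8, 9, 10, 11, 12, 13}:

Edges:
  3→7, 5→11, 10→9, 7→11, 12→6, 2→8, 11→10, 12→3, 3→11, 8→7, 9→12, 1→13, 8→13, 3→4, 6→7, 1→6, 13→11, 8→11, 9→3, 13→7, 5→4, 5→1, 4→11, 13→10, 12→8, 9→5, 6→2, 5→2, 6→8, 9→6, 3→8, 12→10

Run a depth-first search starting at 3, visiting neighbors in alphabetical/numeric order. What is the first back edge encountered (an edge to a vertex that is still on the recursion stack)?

DFS from 3 (visiting neighbors in alphabetical/numeric order); mark gray on enter, black on exit:
3 gray
  4 gray
    11 gray
      10 gray
        9 gray
          9→3: 3 is gray → back edge
First back edge: 9 → 3.

9→3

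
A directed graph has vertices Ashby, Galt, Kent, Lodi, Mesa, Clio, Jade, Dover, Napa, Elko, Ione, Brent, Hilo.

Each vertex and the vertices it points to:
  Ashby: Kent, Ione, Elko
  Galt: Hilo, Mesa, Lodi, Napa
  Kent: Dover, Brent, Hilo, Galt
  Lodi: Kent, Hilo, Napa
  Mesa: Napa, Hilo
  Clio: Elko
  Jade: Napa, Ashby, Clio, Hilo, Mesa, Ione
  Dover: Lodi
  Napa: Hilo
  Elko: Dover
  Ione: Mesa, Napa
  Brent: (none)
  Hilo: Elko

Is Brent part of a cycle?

No

Brent lies on a cycle iff there is a path from Brent back to itself.
Exploring from Brent, it never reaches itself; equivalently, its strongly connected component is a singleton.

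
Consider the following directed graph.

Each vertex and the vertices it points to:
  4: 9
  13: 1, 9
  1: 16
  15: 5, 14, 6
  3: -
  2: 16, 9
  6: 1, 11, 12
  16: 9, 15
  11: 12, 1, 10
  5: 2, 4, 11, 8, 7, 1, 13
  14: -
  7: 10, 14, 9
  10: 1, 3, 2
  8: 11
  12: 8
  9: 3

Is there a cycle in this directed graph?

DFS with white/gray/black marking, starting from 3:
3 gray
3 black
4 gray
  9 gray
    9→3: 3 black — skip
  9 black
4 black
13 gray
  1 gray
    16 gray
      16→9: 9 black — skip
      15 gray
        5 gray
          2 gray
            2→16: 16 is gray → back edge
Back edge found, so a cycle exists: 16 → 15 → 5 → 2 → 16.

Yes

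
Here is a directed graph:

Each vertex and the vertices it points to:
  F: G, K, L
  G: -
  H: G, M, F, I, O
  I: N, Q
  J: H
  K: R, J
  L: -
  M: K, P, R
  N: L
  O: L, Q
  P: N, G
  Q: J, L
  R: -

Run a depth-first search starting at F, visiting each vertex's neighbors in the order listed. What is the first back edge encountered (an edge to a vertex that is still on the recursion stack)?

M->K

DFS from F (visiting each vertex's neighbors in the order listed); mark gray on enter, black on exit:
F gray
  G gray
  G black
  K gray
    R gray
    R black
    J gray
      H gray
        H→G: G black — skip
        M gray
          M→K: K is gray → back edge
First back edge: M → K.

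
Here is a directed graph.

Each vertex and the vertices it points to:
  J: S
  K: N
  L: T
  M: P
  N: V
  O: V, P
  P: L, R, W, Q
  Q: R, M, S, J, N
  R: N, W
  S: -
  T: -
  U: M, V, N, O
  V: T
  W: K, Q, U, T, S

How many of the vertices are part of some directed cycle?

7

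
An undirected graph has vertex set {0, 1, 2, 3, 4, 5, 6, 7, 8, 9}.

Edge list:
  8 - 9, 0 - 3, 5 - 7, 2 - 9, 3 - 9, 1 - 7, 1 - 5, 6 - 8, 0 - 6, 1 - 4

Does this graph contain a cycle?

Yes

DFS, tracking each vertex's parent; an edge to a visited non-parent vertex closes a cycle.
Start from 5:
visit 5 (parent –)
  visit 7 (parent 5)
    7–5: parent, skip
    visit 1 (parent 7)
      1–5: 5 visited and ≠ parent → cycle
Cycle: 5 – 7 – 1 – 5.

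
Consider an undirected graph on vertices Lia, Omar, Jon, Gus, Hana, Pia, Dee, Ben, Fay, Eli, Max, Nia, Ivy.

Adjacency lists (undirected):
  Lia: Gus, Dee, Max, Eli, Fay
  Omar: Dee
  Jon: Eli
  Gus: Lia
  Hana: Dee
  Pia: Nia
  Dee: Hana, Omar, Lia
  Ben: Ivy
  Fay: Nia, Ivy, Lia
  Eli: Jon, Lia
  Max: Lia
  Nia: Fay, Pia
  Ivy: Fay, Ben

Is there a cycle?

DFS, tracking each vertex's parent; an edge to a visited non-parent vertex closes a cycle.
Start from Dee:
visit Dee (parent –)
  visit Hana (parent Dee)
    Hana–Dee: parent, skip
  visit Omar (parent Dee)
    Omar–Dee: parent, skip
  visit Lia (parent Dee)
    visit Gus (parent Lia)
      Gus–Lia: parent, skip
    Lia–Dee: parent, skip
    visit Max (parent Lia)
      Max–Lia: parent, skip
    visit Eli (parent Lia)
      visit Jon (parent Eli)
        Jon–Eli: parent, skip
      Eli–Lia: parent, skip
    visit Fay (parent Lia)
      visit Nia (parent Fay)
        Nia–Fay: parent, skip
        visit Pia (parent Nia)
          Pia–Nia: parent, skip
      visit Ivy (parent Fay)
        Ivy–Fay: parent, skip
        visit Ben (parent Ivy)
          Ben–Ivy: parent, skip
      Fay–Lia: parent, skip
No non-parent visited neighbor found — the graph is a forest.

No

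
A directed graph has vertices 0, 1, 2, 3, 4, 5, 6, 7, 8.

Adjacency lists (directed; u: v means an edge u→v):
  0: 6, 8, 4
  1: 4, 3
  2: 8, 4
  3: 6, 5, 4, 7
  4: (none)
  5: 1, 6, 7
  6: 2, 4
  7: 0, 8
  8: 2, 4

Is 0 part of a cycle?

No

0 lies on a cycle iff there is a path from 0 back to itself.
Exploring from 0, it never reaches itself; equivalently, its strongly connected component is a singleton.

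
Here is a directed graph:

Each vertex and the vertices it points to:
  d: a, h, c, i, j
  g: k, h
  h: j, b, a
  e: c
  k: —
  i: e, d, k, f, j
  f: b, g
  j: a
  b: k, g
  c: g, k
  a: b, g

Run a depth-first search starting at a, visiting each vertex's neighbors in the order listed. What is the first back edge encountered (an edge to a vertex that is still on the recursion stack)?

j→a

DFS from a (visiting each vertex's neighbors in the order listed); mark gray on enter, black on exit:
a gray
  b gray
    k gray
    k black
    g gray
      g→k: k black — skip
      h gray
        j gray
          j→a: a is gray → back edge
First back edge: j → a.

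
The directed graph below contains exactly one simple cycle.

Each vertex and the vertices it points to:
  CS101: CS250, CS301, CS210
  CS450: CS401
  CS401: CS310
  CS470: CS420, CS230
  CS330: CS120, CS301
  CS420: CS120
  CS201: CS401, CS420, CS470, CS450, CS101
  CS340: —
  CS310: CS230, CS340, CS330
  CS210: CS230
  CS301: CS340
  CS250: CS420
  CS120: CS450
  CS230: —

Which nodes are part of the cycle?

CS120, CS310, CS330, CS401, CS450

DFS with gray/black marking from CS450:
CS450 gray
  CS401 gray
    CS310 gray
      CS230 gray
      CS230 black
      CS340 gray
      CS340 black
      CS330 gray
        CS120 gray
          CS120→CS450: CS450 is gray → back edge
Back edge closes the cycle CS450 → CS401 → CS310 → CS330 → CS120 → CS450; its vertices are {CS120, CS310, CS330, CS401, CS450}.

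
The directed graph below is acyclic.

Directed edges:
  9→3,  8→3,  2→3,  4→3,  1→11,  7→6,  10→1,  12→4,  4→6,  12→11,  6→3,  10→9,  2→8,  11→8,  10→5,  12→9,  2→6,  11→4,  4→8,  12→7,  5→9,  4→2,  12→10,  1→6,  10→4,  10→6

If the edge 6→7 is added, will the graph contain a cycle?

Adding 6→7 creates a cycle iff 7 can already reach 6.
Path from 7: 7 → 6.
So 7 → … → 6 → 7 is a cycle.

Yes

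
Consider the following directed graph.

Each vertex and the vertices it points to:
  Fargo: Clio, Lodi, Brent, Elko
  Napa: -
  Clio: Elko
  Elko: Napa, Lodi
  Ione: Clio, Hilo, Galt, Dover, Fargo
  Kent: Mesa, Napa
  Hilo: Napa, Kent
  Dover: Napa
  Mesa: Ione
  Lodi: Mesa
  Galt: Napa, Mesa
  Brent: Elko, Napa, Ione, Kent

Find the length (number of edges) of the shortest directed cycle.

3

For each vertex v, BFS finds the shortest path from v back to v.
The shortest such closed walk is Fargo → Brent → Ione → Fargo, length 3.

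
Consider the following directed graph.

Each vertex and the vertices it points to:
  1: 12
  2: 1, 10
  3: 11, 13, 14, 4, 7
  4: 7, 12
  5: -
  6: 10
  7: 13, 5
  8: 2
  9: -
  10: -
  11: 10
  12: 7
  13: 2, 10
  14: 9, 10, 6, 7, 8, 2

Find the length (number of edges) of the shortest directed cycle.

For each vertex v, BFS finds the shortest path from v back to v.
The shortest such closed walk is 7 → 13 → 2 → 1 → 12 → 7, length 5.

5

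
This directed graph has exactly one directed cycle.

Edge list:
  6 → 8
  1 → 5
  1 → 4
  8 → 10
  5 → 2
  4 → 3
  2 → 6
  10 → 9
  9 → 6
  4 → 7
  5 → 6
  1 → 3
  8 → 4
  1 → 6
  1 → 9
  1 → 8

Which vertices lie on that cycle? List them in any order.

6, 8, 9, 10

DFS with gray/black marking from 8:
8 gray
  10 gray
    9 gray
      6 gray
        6→8: 8 is gray → back edge
Back edge closes the cycle 8 → 10 → 9 → 6 → 8; its vertices are {6, 8, 9, 10}.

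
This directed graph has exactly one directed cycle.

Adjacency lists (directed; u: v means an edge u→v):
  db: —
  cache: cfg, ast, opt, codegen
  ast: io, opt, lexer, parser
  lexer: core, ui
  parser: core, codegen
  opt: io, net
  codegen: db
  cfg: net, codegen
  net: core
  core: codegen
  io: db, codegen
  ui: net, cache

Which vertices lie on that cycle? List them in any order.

DFS with gray/black marking from ui:
ui gray
  net gray
    core gray
      codegen gray
        db gray
        db black
      codegen black
    core black
  net black
  cache gray
    cfg gray
      cfg→net: net black — skip
      cfg→codegen: codegen black — skip
    cfg black
    ast gray
      io gray
        io→db: db black — skip
        io→codegen: codegen black — skip
      io black
      opt gray
        opt→io: io black — skip
        opt→net: net black — skip
      opt black
      lexer gray
        lexer→core: core black — skip
        lexer→ui: ui is gray → back edge
Back edge closes the cycle ui → cache → ast → lexer → ui; its vertices are {ui, ast, cache, lexer}.

ui, ast, cache, lexer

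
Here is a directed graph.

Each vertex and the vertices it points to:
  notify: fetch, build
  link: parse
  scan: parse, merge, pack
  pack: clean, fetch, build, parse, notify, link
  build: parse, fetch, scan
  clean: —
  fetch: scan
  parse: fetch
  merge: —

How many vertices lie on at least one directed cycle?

A vertex is on a directed cycle iff it belongs to a strongly connected component of size ≥ 2 (or has a self-loop).
The vertices on cycles are {link, pack, scan, build, fetch, parse, notify} — 7 in total.

7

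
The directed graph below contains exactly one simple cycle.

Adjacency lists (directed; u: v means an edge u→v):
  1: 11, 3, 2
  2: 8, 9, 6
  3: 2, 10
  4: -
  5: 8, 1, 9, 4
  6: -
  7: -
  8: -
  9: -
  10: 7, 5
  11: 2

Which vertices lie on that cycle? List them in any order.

1, 3, 5, 10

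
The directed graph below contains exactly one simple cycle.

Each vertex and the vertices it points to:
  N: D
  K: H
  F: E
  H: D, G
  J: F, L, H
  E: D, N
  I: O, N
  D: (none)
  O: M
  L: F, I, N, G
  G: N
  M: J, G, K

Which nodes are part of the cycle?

I, J, L, M, O

DFS with gray/black marking from M:
M gray
  J gray
    F gray
      E gray
        D gray
        D black
        N gray
          N→D: D black — skip
        N black
      E black
    F black
    L gray
      L→F: F black — skip
      I gray
        O gray
          O→M: M is gray → back edge
Back edge closes the cycle M → J → L → I → O → M; its vertices are {I, J, L, M, O}.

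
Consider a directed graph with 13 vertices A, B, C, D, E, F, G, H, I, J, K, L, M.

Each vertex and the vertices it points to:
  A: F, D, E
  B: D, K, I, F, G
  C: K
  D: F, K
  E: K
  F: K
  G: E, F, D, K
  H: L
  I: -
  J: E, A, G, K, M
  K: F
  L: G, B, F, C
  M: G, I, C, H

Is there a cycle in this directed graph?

DFS with white/gray/black marking, starting from J:
J gray
  E gray
    K gray
      F gray
        F→K: K is gray → back edge
Back edge found, so a cycle exists: K → F → K.

Yes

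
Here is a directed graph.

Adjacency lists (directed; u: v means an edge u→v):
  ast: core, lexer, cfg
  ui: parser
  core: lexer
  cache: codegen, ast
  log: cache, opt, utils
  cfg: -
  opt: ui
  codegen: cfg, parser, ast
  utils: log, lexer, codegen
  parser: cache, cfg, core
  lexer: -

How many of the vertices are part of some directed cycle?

5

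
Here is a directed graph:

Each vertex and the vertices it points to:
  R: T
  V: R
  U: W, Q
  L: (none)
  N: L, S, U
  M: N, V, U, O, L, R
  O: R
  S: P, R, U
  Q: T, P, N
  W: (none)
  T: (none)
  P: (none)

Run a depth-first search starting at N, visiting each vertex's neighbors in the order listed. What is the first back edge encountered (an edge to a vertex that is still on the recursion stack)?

DFS from N (visiting each vertex's neighbors in the order listed); mark gray on enter, black on exit:
N gray
  L gray
  L black
  S gray
    P gray
    P black
    R gray
      T gray
      T black
    R black
    U gray
      W gray
      W black
      Q gray
        Q→T: T black — skip
        Q→P: P black — skip
        Q→N: N is gray → back edge
First back edge: Q → N.

Q→N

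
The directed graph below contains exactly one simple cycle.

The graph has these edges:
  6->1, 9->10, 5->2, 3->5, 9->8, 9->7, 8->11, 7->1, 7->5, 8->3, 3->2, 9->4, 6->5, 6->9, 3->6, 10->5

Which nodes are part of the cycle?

3, 6, 8, 9

DFS with gray/black marking from 6:
6 gray
  1 gray
  1 black
  9 gray
    10 gray
      5 gray
        2 gray
        2 black
      5 black
    10 black
    4 gray
    4 black
    7 gray
      7→1: 1 black — skip
      7→5: 5 black — skip
    7 black
    8 gray
      3 gray
        3→6: 6 is gray → back edge
Back edge closes the cycle 6 → 9 → 8 → 3 → 6; its vertices are {3, 6, 8, 9}.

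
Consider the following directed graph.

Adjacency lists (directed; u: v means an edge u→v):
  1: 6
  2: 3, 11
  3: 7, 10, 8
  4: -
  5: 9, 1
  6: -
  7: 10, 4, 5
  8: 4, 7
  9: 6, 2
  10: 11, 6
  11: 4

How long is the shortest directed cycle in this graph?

5

For each vertex v, BFS finds the shortest path from v back to v.
The shortest such closed walk is 9 → 2 → 3 → 7 → 5 → 9, length 5.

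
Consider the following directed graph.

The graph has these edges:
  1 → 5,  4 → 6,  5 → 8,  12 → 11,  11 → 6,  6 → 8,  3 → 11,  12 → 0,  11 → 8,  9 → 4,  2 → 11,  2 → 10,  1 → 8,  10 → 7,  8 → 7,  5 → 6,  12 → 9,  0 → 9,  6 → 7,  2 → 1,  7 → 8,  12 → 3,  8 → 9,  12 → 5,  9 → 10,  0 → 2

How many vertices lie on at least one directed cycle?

6

A vertex is on a directed cycle iff it belongs to a strongly connected component of size ≥ 2 (or has a self-loop).
The vertices on cycles are {4, 6, 7, 8, 9, 10} — 6 in total.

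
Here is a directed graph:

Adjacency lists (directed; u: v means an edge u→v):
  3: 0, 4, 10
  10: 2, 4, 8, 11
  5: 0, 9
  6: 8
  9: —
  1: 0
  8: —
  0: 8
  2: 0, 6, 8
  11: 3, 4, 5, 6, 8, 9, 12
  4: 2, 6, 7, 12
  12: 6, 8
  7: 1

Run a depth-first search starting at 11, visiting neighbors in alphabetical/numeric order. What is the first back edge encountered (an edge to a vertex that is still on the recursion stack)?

DFS from 11 (visiting neighbors in alphabetical/numeric order); mark gray on enter, black on exit:
11 gray
  3 gray
    0 gray
      8 gray
      8 black
    0 black
    4 gray
      2 gray
        2→0: 0 black — skip
        6 gray
          6→8: 8 black — skip
        6 black
        2→8: 8 black — skip
      2 black
      4→6: 6 black — skip
      7 gray
        1 gray
          1→0: 0 black — skip
        1 black
      7 black
      12 gray
        12→6: 6 black — skip
        12→8: 8 black — skip
      12 black
    4 black
    10 gray
      10→2: 2 black — skip
      10→4: 4 black — skip
      10→8: 8 black — skip
      10→11: 11 is gray → back edge
First back edge: 10 → 11.

10→11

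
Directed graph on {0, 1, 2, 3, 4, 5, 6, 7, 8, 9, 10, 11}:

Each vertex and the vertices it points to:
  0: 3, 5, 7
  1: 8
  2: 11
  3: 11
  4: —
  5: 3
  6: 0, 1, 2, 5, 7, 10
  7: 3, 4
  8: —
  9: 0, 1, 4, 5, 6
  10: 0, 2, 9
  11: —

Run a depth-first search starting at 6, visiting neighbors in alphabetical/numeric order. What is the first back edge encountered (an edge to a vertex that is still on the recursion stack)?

9→6

DFS from 6 (visiting neighbors in alphabetical/numeric order); mark gray on enter, black on exit:
6 gray
  0 gray
    3 gray
      11 gray
      11 black
    3 black
    5 gray
      5→3: 3 black — skip
    5 black
    7 gray
      7→3: 3 black — skip
      4 gray
      4 black
    7 black
  0 black
  1 gray
    8 gray
    8 black
  1 black
  2 gray
    2→11: 11 black — skip
  2 black
  6→5: 5 black — skip
  6→7: 7 black — skip
  10 gray
    10→0: 0 black — skip
    10→2: 2 black — skip
    9 gray
      9→0: 0 black — skip
      9→1: 1 black — skip
      9→4: 4 black — skip
      9→5: 5 black — skip
      9→6: 6 is gray → back edge
First back edge: 9 → 6.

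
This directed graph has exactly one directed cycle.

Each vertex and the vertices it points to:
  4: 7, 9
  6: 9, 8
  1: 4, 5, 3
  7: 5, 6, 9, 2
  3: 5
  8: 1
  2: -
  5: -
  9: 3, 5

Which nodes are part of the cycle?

1, 4, 6, 7, 8

DFS with gray/black marking from 4:
4 gray
  7 gray
    5 gray
    5 black
    6 gray
      9 gray
        3 gray
          3→5: 5 black — skip
        3 black
        9→5: 5 black — skip
      9 black
      8 gray
        1 gray
          1→4: 4 is gray → back edge
Back edge closes the cycle 4 → 7 → 6 → 8 → 1 → 4; its vertices are {1, 4, 6, 7, 8}.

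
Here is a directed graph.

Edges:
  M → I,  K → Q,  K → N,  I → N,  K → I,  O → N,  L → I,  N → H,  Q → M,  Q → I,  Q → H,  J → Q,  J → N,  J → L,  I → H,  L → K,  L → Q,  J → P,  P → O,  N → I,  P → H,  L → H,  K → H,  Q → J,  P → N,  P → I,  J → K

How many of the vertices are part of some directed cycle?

A vertex is on a directed cycle iff it belongs to a strongly connected component of size ≥ 2 (or has a self-loop).
The vertices on cycles are {I, J, K, L, N, Q} — 6 in total.

6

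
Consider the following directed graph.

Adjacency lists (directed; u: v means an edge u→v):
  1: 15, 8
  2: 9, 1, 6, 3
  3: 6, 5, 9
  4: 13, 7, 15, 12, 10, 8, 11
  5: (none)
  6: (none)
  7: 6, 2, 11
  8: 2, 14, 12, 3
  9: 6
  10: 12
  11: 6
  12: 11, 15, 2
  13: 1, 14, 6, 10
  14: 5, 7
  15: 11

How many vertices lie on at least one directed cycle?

6

A vertex is on a directed cycle iff it belongs to a strongly connected component of size ≥ 2 (or has a self-loop).
The vertices on cycles are {1, 2, 7, 8, 12, 14} — 6 in total.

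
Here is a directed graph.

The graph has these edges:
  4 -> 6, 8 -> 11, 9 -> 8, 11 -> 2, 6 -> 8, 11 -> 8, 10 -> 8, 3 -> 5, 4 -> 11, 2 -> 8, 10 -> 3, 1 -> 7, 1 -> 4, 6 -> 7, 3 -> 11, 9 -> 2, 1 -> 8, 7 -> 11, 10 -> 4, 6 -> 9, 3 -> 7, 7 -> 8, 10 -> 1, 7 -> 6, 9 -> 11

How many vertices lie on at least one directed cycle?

5

A vertex is on a directed cycle iff it belongs to a strongly connected component of size ≥ 2 (or has a self-loop).
The vertices on cycles are {2, 6, 7, 8, 11} — 5 in total.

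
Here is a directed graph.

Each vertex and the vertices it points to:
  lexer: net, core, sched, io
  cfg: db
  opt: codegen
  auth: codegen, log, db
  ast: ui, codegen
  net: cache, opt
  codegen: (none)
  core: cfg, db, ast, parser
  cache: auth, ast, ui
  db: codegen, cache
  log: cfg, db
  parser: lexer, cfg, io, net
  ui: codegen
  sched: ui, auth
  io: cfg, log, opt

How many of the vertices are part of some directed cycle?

A vertex is on a directed cycle iff it belongs to a strongly connected component of size ≥ 2 (or has a self-loop).
The vertices on cycles are {db, cfg, log, auth, core, cache, lexer, parser} — 8 in total.

8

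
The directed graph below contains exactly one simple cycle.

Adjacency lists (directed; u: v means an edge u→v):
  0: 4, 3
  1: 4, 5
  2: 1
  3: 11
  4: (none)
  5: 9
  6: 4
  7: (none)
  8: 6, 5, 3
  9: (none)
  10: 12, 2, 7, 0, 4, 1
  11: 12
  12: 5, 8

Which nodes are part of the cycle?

3, 8, 11, 12

DFS with gray/black marking from 12:
12 gray
  5 gray
    9 gray
    9 black
  5 black
  8 gray
    6 gray
      4 gray
      4 black
    6 black
    8→5: 5 black — skip
    3 gray
      11 gray
        11→12: 12 is gray → back edge
Back edge closes the cycle 12 → 8 → 3 → 11 → 12; its vertices are {3, 8, 11, 12}.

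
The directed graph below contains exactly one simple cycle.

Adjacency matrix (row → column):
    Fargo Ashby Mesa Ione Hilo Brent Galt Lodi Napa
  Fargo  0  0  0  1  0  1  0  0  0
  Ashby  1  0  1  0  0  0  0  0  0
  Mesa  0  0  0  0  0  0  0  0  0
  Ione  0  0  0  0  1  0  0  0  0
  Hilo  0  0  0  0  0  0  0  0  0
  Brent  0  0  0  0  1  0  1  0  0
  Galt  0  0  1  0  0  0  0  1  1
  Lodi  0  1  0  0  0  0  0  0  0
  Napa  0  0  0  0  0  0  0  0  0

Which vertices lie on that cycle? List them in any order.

Galt, Lodi, Ashby, Brent, Fargo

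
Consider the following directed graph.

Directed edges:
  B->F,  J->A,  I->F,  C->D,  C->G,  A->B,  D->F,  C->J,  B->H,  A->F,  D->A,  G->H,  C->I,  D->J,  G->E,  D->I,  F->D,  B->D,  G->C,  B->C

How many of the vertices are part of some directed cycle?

8

A vertex is on a directed cycle iff it belongs to a strongly connected component of size ≥ 2 (or has a self-loop).
The vertices on cycles are {A, B, C, D, F, G, I, J} — 8 in total.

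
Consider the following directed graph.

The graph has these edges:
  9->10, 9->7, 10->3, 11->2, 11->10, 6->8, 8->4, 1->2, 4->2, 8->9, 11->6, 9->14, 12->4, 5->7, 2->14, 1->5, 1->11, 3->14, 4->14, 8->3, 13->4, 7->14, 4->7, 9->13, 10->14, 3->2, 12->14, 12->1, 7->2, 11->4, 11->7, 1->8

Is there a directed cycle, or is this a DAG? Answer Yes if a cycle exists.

No

DFS with white/gray/black marking, starting from 10:
10 gray
  14 gray
  14 black
  3 gray
    3→14: 14 black — skip
    2 gray
      2→14: 14 black — skip
    2 black
  3 black
10 black
1 gray
  8 gray
    9 gray
      9→14: 14 black — skip
      9→10: 10 black — skip
      13 gray
        4 gray
          4→2: 2 black — skip
          7 gray
            7→14: 14 black — skip
            7→2: 2 black — skip
          7 black
          4→14: 14 black — skip
        4 black
      13 black
      9→7: 7 black — skip
    9 black
    8→4: 4 black — skip
    8→3: 3 black — skip
  8 black
  1→2: 2 black — skip
  11 gray
    11→10: 10 black — skip
    11→2: 2 black — skip
    6 gray
      6→8: 8 black — skip
    6 black
    11→7: 7 black — skip
    11→4: 4 black — skip
  11 black
  5 gray
    5→7: 7 black — skip
  5 black
1 black
12 gray
  12→14: 14 black — skip
  12→1: 1 black — skip
  12→4: 4 black — skip
12 black
Every edge goes to a white or black vertex — no back edge, so the graph is acyclic.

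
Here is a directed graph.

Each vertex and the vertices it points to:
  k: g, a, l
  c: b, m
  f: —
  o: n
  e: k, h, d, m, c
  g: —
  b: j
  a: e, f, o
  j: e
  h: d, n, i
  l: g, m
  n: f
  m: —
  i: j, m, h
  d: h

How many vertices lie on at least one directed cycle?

9

A vertex is on a directed cycle iff it belongs to a strongly connected component of size ≥ 2 (or has a self-loop).
The vertices on cycles are {a, b, c, d, e, h, i, j, k} — 9 in total.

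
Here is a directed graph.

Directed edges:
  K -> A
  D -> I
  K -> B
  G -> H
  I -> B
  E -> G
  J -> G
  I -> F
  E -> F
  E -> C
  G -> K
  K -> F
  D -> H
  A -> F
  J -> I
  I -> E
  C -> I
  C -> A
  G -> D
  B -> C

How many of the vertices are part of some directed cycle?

A vertex is on a directed cycle iff it belongs to a strongly connected component of size ≥ 2 (or has a self-loop).
The vertices on cycles are {B, C, D, E, G, I, K} — 7 in total.

7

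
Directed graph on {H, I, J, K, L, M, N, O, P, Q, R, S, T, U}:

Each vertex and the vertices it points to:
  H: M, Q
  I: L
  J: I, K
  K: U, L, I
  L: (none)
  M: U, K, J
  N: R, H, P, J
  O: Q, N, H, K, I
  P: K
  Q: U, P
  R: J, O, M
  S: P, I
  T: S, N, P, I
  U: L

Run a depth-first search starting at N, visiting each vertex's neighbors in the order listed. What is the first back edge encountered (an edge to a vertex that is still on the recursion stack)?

O->N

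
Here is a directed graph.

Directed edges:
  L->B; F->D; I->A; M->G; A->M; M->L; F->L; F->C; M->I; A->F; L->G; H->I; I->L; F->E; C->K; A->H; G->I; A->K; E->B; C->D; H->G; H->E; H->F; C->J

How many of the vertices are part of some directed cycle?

A vertex is on a directed cycle iff it belongs to a strongly connected component of size ≥ 2 (or has a self-loop).
The vertices on cycles are {A, F, G, H, I, L, M} — 7 in total.

7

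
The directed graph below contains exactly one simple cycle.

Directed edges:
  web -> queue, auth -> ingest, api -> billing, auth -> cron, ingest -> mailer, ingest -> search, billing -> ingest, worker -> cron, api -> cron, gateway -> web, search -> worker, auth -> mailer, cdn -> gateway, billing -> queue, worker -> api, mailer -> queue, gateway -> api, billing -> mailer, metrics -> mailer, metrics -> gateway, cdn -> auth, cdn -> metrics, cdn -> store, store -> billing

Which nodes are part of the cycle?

DFS with gray/black marking from ingest:
ingest gray
  search gray
    worker gray
      cron gray
      cron black
      api gray
        api→cron: cron black — skip
        billing gray
          queue gray
          queue black
          billing→ingest: ingest is gray → back edge
Back edge closes the cycle ingest → search → worker → api → billing → ingest; its vertices are {api, ingest, search, worker, billing}.

api, ingest, search, worker, billing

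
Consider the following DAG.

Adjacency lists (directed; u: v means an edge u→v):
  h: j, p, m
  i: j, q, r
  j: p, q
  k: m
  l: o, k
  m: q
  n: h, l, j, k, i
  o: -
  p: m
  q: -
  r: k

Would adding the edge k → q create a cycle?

Adding k→q creates a cycle iff q can already reach k.
Explore from q: no path reaches k. The graph stays acyclic.

No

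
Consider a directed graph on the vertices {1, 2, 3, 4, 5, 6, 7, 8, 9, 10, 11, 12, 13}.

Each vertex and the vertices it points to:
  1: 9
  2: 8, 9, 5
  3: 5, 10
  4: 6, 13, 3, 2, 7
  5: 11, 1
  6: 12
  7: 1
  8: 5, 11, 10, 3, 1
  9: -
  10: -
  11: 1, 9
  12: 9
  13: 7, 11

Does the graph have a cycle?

No

DFS with white/gray/black marking, starting from 5:
5 gray
  11 gray
    1 gray
      9 gray
      9 black
    1 black
    11→9: 9 black — skip
  11 black
  5→1: 1 black — skip
5 black
2 gray
  8 gray
    8→5: 5 black — skip
    8→11: 11 black — skip
    10 gray
    10 black
    3 gray
      3→5: 5 black — skip
      3→10: 10 black — skip
    3 black
    8→1: 1 black — skip
  8 black
  2→9: 9 black — skip
  2→5: 5 black — skip
2 black
4 gray
  6 gray
    12 gray
      12→9: 9 black — skip
    12 black
  6 black
  13 gray
    7 gray
      7→1: 1 black — skip
    7 black
    13→11: 11 black — skip
  13 black
  4→3: 3 black — skip
  4→2: 2 black — skip
  4→7: 7 black — skip
4 black
Every edge goes to a white or black vertex — no back edge, so the graph is acyclic.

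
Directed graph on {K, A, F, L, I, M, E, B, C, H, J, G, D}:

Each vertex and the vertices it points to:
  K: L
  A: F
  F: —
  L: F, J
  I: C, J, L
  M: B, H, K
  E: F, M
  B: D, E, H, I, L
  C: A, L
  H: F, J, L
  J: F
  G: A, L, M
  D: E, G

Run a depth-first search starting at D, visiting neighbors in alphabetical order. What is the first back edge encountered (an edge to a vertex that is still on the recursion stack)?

DFS from D (visiting neighbors in alphabetical order); mark gray on enter, black on exit:
D gray
  E gray
    F gray
    F black
    M gray
      B gray
        B→D: D is gray → back edge
First back edge: B → D.

B→D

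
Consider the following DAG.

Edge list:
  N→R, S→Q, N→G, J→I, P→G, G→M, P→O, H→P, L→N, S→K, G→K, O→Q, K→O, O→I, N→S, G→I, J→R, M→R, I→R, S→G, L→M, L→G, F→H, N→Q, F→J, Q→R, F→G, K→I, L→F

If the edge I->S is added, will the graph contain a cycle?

Yes

Adding I→S creates a cycle iff S can already reach I.
Path from S: S → G → I.
So S → … → I → S is a cycle.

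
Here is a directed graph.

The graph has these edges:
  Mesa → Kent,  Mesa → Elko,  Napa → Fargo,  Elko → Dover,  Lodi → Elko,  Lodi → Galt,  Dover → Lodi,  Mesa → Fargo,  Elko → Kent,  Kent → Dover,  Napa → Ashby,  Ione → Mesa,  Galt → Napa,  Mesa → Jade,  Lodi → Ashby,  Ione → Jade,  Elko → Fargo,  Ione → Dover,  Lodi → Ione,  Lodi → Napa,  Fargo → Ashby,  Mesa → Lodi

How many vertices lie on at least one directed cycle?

A vertex is on a directed cycle iff it belongs to a strongly connected component of size ≥ 2 (or has a self-loop).
The vertices on cycles are {Elko, Ione, Kent, Lodi, Mesa, Dover} — 6 in total.

6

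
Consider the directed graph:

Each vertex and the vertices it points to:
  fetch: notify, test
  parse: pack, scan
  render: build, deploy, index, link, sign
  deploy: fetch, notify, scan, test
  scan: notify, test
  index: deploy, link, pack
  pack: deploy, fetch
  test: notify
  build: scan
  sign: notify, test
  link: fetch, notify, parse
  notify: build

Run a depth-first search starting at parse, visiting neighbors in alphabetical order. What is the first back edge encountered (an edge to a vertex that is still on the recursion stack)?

scan->notify

DFS from parse (visiting neighbors in alphabetical order); mark gray on enter, black on exit:
parse gray
  pack gray
    deploy gray
      fetch gray
        notify gray
          build gray
            scan gray
              scan→notify: notify is gray → back edge
First back edge: scan → notify.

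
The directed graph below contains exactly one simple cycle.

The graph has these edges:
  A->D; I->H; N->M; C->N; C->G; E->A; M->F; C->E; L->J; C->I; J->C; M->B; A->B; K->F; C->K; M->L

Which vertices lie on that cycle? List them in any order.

DFS with gray/black marking from M:
M gray
  B gray
  B black
  F gray
  F black
  L gray
    J gray
      C gray
        N gray
          N→M: M is gray → back edge
Back edge closes the cycle M → L → J → C → N → M; its vertices are {C, J, L, M, N}.

C, J, L, M, N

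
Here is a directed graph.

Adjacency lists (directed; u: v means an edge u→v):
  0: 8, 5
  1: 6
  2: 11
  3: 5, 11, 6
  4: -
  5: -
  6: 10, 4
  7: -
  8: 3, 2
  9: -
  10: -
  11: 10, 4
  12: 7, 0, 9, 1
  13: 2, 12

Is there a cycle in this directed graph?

DFS with white/gray/black marking, starting from 7:
7 gray
7 black
0 gray
  8 gray
    3 gray
      5 gray
      5 black
      11 gray
        10 gray
        10 black
        4 gray
        4 black
      11 black
      6 gray
        6→10: 10 black — skip
        6→4: 4 black — skip
      6 black
    3 black
    2 gray
      2→11: 11 black — skip
    2 black
  8 black
  0→5: 5 black — skip
0 black
1 gray
  1→6: 6 black — skip
1 black
9 gray
9 black
12 gray
  12→7: 7 black — skip
  12→0: 0 black — skip
  12→9: 9 black — skip
  12→1: 1 black — skip
12 black
13 gray
  13→2: 2 black — skip
  13→12: 12 black — skip
13 black
Every edge goes to a white or black vertex — no back edge, so the graph is acyclic.

No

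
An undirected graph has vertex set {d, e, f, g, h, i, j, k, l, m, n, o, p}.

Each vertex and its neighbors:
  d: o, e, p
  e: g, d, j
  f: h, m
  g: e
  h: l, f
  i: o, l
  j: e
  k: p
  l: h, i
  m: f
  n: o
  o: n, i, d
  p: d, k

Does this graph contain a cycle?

DFS, tracking each vertex's parent; an edge to a visited non-parent vertex closes a cycle.
Start from d:
visit d (parent –)
  visit o (parent d)
    visit n (parent o)
      n–o: parent, skip
    visit i (parent o)
      i–o: parent, skip
      visit l (parent i)
        visit h (parent l)
          h–l: parent, skip
          visit f (parent h)
            f–h: parent, skip
            visit m (parent f)
              m–f: parent, skip
        l–i: parent, skip
    o–d: parent, skip
  visit e (parent d)
    visit g (parent e)
      g–e: parent, skip
    e–d: parent, skip
    visit j (parent e)
      j–e: parent, skip
  visit p (parent d)
    p–d: parent, skip
    visit k (parent p)
      k–p: parent, skip
No non-parent visited neighbor found — the graph is a forest.

No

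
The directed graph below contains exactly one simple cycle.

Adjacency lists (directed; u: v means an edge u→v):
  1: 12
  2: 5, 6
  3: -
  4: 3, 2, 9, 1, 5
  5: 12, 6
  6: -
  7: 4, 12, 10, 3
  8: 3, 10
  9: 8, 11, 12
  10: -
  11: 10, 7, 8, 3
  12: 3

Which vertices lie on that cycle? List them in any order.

4, 7, 9, 11

DFS with gray/black marking from 4:
4 gray
  3 gray
  3 black
  2 gray
    5 gray
      12 gray
        12→3: 3 black — skip
      12 black
      6 gray
      6 black
    5 black
    2→6: 6 black — skip
  2 black
  9 gray
    8 gray
      8→3: 3 black — skip
      10 gray
      10 black
    8 black
    11 gray
      11→10: 10 black — skip
      7 gray
        7→4: 4 is gray → back edge
Back edge closes the cycle 4 → 9 → 11 → 7 → 4; its vertices are {4, 7, 9, 11}.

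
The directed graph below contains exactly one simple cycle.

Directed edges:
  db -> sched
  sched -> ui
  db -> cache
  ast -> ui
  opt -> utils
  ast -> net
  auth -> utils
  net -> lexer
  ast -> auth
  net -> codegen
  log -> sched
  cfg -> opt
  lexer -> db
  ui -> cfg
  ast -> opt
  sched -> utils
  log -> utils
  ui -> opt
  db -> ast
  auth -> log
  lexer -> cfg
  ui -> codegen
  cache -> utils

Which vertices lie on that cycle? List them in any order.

DFS with gray/black marking from ast:
ast gray
  net gray
    codegen gray
    codegen black
    lexer gray
      db gray
        cache gray
          utils gray
          utils black
        cache black
        db→ast: ast is gray → back edge
Back edge closes the cycle ast → net → lexer → db → ast; its vertices are {db, ast, net, lexer}.

db, ast, net, lexer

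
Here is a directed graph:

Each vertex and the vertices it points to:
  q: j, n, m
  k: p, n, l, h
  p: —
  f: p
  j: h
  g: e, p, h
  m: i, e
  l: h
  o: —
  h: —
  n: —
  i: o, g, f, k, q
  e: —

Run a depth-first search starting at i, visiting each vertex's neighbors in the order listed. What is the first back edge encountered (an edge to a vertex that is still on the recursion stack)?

m→i

DFS from i (visiting each vertex's neighbors in the order listed); mark gray on enter, black on exit:
i gray
  o gray
  o black
  g gray
    e gray
    e black
    p gray
    p black
    h gray
    h black
  g black
  f gray
    f→p: p black — skip
  f black
  k gray
    k→p: p black — skip
    n gray
    n black
    l gray
      l→h: h black — skip
    l black
    k→h: h black — skip
  k black
  q gray
    j gray
      j→h: h black — skip
    j black
    q→n: n black — skip
    m gray
      m→i: i is gray → back edge
First back edge: m → i.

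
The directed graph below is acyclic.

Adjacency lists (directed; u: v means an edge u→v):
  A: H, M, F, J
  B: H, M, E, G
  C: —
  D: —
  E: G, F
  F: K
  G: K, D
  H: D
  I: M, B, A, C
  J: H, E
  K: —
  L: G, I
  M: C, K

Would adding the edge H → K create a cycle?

No

Adding H→K creates a cycle iff K can already reach H.
Explore from K: no path reaches H. The graph stays acyclic.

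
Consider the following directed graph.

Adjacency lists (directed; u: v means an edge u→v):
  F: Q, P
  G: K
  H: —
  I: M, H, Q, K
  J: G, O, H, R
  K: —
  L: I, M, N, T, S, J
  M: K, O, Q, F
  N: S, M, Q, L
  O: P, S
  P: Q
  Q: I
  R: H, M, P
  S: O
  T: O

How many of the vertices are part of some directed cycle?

A vertex is on a directed cycle iff it belongs to a strongly connected component of size ≥ 2 (or has a self-loop).
The vertices on cycles are {F, I, L, M, N, O, P, Q, S} — 9 in total.

9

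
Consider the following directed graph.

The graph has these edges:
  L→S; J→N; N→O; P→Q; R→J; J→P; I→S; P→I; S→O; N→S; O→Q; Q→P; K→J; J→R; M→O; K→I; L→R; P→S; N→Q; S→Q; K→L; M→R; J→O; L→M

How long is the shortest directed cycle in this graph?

For each vertex v, BFS finds the shortest path from v back to v.
The shortest such closed walk is J → R → J, length 2.

2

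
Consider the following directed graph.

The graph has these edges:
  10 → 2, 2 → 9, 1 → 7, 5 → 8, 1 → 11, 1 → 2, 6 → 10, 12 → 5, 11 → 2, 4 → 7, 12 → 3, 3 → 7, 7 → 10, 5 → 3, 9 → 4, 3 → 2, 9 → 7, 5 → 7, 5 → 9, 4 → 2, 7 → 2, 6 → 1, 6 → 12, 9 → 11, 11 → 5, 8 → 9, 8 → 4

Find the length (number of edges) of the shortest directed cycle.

For each vertex v, BFS finds the shortest path from v back to v.
The shortest such closed walk is 5 → 9 → 11 → 5, length 3.

3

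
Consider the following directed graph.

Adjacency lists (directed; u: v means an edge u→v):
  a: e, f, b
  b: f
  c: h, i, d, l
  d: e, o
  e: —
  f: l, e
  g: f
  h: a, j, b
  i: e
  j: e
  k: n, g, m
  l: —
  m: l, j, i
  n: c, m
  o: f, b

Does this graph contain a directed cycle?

DFS with white/gray/black marking, starting from e:
e gray
e black
a gray
  a→e: e black — skip
  f gray
    l gray
    l black
    f→e: e black — skip
  f black
  b gray
    b→f: f black — skip
  b black
a black
c gray
  h gray
    h→a: a black — skip
    j gray
      j→e: e black — skip
    j black
    h→b: b black — skip
  h black
  i gray
    i→e: e black — skip
  i black
  d gray
    d→e: e black — skip
    o gray
      o→f: f black — skip
      o→b: b black — skip
    o black
  d black
  c→l: l black — skip
c black
g gray
  g→f: f black — skip
g black
k gray
  n gray
    n→c: c black — skip
    m gray
      m→l: l black — skip
      m→j: j black — skip
      m→i: i black — skip
    m black
  n black
  k→g: g black — skip
  k→m: m black — skip
k black
Every edge goes to a white or black vertex — no back edge, so the graph is acyclic.

No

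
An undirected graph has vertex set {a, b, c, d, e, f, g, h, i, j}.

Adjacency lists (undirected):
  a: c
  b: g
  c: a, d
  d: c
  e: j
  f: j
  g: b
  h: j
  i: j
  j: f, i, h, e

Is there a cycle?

DFS, tracking each vertex's parent; an edge to a visited non-parent vertex closes a cycle.
Start from e:
visit e (parent –)
  visit j (parent e)
    visit f (parent j)
      f–j: parent, skip
    visit i (parent j)
      i–j: parent, skip
    visit h (parent j)
      h–j: parent, skip
    j–e: parent, skip
visit a (parent –)
  visit c (parent a)
    c–a: parent, skip
    visit d (parent c)
      d–c: parent, skip
visit b (parent –)
  visit g (parent b)
    g–b: parent, skip
No non-parent visited neighbor found — the graph is a forest.

No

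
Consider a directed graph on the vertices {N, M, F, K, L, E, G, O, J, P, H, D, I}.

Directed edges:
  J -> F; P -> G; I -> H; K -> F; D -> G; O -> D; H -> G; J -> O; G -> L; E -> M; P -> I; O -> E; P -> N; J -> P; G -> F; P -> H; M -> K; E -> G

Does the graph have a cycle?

No

DFS with white/gray/black marking, starting from H:
H gray
  G gray
    F gray
    F black
    L gray
    L black
  G black
H black
N gray
N black
M gray
  K gray
    K→F: F black — skip
  K black
M black
E gray
  E→G: G black — skip
  E→M: M black — skip
E black
O gray
  O→E: E black — skip
  D gray
    D→G: G black — skip
  D black
O black
J gray
  J→O: O black — skip
  P gray
    P→G: G black — skip
    P→N: N black — skip
    P→H: H black — skip
    I gray
      I→H: H black — skip
    I black
  P black
  J→F: F black — skip
J black
Every edge goes to a white or black vertex — no back edge, so the graph is acyclic.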